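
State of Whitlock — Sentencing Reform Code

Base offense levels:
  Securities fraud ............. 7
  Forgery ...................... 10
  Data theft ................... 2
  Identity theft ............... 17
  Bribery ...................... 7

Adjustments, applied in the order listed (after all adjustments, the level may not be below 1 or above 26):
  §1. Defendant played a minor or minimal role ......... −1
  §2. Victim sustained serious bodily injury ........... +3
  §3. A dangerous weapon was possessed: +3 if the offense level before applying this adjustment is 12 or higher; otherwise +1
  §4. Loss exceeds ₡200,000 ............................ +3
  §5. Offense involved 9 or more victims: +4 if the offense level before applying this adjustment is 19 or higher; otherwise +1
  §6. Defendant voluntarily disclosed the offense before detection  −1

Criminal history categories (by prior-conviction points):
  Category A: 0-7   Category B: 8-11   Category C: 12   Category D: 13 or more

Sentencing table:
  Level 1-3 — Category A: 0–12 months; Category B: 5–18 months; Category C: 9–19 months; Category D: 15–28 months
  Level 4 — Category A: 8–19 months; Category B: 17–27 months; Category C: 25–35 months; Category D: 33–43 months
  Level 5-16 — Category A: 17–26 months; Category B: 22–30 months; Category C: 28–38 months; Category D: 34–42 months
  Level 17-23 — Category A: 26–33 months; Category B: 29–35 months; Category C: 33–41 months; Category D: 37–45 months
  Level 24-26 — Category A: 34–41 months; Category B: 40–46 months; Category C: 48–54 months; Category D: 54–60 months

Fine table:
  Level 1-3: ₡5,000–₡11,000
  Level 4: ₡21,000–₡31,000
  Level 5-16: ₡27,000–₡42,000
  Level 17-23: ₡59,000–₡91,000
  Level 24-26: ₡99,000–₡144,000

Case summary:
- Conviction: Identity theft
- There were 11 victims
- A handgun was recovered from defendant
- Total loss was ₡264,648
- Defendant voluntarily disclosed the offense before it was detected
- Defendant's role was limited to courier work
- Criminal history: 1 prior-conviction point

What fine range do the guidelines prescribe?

₡99,000–₡144,000

Base offense level for identity theft: 17.
§1 applies: 17 − 1 = 16.
§3 applies (level before this adjustment is 16 ≥ 12, so +3): 16 + 3 = 19.
§4 applies: 19 + 3 = 22.
§5 applies (level before this adjustment is 22 ≥ 19, so +4): 22 + 4 = 26.
§6 applies: 26 − 1 = 25.
Final offense level: 25.
Level 25 falls in the 24-26 band.
Fine table: Level 24-26 → ₡99,000–₡144,000.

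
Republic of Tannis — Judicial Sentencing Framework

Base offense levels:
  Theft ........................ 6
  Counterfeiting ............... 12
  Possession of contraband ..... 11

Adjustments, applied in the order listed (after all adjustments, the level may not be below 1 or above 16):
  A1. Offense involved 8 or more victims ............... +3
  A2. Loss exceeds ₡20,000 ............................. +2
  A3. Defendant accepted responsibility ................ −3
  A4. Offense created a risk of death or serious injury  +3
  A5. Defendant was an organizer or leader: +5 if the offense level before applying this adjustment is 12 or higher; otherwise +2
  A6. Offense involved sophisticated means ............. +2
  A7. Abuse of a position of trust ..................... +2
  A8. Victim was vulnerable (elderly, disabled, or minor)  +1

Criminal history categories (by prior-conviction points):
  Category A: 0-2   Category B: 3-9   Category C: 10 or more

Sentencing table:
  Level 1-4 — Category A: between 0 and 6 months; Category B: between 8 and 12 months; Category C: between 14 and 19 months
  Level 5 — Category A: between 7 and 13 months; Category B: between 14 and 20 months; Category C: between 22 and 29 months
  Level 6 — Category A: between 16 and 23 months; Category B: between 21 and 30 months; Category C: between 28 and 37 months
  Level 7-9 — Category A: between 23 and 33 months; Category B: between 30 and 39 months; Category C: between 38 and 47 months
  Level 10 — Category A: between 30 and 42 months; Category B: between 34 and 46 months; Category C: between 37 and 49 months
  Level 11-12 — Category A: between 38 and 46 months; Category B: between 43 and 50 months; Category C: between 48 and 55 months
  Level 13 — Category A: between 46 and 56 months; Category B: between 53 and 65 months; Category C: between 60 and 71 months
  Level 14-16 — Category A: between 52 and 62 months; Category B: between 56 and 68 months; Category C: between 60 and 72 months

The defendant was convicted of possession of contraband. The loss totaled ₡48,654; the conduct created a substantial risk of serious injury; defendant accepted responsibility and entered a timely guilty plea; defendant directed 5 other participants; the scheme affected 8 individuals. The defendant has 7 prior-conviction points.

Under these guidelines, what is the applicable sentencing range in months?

Base offense level for possession of contraband: 11.
A1 applies: 11 + 3 = 14.
A2 applies: 14 + 2 = 16.
A3 applies: 16 − 3 = 13.
A4 applies: 13 + 3 = 16.
A5 applies (level before this adjustment is 16 ≥ 12, so +5): 16 + 5 = 21.
A7 does not apply.
Level 21 exceeds the maximum of 16; capped at 16.
Final offense level: 16.
Criminal history: 7 prior points → Category B (3-9).
Level 16 falls in the 14-16 band.
Grid: Level 14-16 × Category B = 56-68 months.

56-68 months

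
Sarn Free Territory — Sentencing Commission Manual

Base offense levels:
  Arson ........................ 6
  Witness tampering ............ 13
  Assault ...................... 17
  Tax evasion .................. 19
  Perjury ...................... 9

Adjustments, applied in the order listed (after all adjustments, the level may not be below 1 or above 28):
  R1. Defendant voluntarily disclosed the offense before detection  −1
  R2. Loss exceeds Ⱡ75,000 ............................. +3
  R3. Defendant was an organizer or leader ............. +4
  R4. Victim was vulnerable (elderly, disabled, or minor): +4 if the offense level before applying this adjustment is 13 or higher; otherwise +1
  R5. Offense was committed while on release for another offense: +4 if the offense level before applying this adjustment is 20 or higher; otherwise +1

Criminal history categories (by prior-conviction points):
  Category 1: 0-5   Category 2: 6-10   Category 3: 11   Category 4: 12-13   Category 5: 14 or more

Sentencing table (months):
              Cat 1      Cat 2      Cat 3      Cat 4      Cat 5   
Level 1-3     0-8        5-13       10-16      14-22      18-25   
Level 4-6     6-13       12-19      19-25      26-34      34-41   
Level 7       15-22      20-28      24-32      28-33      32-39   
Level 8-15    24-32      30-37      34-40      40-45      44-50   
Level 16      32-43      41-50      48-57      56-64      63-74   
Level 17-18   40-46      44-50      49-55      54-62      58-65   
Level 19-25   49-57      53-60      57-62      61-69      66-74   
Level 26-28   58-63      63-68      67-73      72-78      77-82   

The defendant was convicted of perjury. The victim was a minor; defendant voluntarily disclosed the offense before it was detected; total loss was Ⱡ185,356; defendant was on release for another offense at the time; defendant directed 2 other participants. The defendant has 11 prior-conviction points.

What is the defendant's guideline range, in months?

Base offense level for perjury: 9.
R1 applies: 9 − 1 = 8.
R2 applies: 8 + 3 = 11.
R3 applies: 11 + 4 = 15.
R4 applies (level before this adjustment is 15 ≥ 13, so +4): 15 + 4 = 19.
R5 applies (level before this adjustment is 19 < 20, so +1): 19 + 1 = 20.
Final offense level: 20.
Criminal history: 11 prior points → Category 3 (11).
Level 20 falls in the 19-25 band.
Grid: Level 19-25 × Category 3 = 57-62 months.

57-62 months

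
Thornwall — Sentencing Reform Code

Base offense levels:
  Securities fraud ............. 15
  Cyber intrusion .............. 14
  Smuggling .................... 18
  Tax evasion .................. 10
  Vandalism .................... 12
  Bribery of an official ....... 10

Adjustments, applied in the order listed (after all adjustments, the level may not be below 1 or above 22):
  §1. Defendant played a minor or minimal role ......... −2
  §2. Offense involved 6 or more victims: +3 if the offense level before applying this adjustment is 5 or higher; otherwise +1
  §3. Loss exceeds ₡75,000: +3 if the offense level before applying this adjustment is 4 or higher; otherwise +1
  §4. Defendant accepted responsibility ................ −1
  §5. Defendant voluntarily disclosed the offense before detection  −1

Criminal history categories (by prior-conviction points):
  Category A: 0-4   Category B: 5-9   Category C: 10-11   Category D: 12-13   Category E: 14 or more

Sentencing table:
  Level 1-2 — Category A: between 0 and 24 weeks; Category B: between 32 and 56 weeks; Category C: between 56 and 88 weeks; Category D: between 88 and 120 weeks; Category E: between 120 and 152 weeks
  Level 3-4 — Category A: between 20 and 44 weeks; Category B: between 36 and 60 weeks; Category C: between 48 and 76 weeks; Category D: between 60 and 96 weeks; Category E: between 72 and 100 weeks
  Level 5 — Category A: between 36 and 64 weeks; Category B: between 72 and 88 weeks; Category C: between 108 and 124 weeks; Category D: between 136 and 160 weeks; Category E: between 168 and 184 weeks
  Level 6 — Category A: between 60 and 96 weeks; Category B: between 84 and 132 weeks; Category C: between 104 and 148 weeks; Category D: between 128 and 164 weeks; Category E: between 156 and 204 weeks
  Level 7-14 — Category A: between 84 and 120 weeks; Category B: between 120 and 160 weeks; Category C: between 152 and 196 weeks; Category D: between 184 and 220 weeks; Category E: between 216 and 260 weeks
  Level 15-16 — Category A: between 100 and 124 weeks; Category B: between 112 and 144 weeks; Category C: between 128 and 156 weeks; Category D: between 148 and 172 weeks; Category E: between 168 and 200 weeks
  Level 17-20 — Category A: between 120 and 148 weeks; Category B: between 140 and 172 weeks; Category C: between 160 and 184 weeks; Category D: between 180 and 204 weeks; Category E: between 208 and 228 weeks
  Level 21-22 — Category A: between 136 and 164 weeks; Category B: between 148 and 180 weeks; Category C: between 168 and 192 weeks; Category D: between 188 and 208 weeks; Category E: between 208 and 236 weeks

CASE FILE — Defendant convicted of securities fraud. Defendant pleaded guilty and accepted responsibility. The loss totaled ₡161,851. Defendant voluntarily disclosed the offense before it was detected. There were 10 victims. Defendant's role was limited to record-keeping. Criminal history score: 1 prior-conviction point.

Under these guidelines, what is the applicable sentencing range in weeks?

120-148 weeks

Base offense level for securities fraud: 15.
§1 applies: 15 − 2 = 13.
§2 applies (level before this adjustment is 13 ≥ 5, so +3): 13 + 3 = 16.
§3 applies (level before this adjustment is 16 ≥ 4, so +3): 16 + 3 = 19.
§4 applies: 19 − 1 = 18.
§5 applies: 18 − 1 = 17.
Final offense level: 17.
Criminal history: 1 prior point → Category A (0-4).
Level 17 falls in the 17-20 band.
Grid: Level 17-20 × Category A = 120-148 weeks.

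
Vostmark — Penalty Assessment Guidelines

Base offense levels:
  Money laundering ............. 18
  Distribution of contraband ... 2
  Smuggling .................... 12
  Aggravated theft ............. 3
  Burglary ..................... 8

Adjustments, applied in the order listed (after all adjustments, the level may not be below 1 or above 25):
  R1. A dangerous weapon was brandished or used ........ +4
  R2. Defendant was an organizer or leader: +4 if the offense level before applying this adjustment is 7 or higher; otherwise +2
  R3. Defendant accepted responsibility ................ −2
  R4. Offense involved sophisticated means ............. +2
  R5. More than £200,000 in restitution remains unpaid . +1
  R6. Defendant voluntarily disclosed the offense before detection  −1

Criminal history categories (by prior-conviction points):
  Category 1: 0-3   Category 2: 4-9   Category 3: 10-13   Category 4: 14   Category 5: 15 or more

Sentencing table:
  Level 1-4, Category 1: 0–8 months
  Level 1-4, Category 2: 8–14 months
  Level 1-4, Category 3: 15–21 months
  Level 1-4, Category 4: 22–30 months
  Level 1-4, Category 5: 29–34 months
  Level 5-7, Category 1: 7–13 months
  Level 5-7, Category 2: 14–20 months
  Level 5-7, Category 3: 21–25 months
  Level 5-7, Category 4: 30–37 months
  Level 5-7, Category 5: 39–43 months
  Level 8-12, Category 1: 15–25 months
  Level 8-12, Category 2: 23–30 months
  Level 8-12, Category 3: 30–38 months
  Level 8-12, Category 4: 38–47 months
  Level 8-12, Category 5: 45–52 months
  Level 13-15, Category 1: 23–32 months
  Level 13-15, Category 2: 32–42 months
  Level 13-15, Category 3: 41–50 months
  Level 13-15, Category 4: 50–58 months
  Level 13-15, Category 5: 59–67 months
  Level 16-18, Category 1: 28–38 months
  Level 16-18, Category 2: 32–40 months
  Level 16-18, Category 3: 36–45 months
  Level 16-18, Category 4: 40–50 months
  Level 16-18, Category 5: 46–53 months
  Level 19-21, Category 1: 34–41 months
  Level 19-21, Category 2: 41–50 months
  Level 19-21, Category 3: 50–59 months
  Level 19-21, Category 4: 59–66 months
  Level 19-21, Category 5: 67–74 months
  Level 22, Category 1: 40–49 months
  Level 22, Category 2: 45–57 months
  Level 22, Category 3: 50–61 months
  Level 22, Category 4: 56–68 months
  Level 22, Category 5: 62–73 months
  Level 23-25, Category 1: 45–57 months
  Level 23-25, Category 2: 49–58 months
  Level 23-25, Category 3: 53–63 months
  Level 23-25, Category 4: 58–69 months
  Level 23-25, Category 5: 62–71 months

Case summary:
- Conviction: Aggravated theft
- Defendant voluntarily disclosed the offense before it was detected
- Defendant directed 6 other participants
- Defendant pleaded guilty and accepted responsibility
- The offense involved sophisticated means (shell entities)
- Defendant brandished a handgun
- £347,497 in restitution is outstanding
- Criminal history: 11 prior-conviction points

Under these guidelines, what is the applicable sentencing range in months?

Base offense level for aggravated theft: 3.
R1 applies: 3 + 4 = 7.
R2 applies (level before this adjustment is 7 ≥ 7, so +4): 7 + 4 = 11.
R3 applies: 11 − 2 = 9.
R4 applies: 9 + 2 = 11.
R5 applies: 11 + 1 = 12.
R6 applies: 12 − 1 = 11.
Final offense level: 11.
Criminal history: 11 prior points → Category 3 (10-13).
Level 11 falls in the 8-12 band.
Grid: Level 8-12 × Category 3 = 30-38 months.

30-38 months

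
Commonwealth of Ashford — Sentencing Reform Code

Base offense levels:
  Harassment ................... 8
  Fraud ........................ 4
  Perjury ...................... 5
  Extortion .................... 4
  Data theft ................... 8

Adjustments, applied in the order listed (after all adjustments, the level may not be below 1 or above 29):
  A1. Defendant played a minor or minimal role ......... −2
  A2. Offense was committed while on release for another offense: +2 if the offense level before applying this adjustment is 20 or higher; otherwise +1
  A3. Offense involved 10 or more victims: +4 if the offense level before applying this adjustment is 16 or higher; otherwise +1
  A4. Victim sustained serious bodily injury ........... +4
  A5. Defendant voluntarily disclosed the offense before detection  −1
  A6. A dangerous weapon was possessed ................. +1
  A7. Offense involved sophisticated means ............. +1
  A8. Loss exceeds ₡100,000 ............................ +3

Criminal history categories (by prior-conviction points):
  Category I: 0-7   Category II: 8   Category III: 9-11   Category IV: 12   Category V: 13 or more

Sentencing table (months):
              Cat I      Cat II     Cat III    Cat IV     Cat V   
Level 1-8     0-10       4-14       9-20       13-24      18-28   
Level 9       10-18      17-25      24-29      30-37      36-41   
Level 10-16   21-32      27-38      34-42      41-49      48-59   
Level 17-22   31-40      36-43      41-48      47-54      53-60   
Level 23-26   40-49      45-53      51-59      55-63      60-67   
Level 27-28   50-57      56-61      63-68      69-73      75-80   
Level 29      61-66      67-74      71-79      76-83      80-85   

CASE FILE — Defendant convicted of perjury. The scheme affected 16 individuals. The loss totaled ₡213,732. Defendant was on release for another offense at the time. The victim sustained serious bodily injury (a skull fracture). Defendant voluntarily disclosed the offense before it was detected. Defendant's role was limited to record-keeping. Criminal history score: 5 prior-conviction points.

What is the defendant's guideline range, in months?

Base offense level for perjury: 5.
A1 applies: 5 − 2 = 3.
A2 applies (level before this adjustment is 3 < 20, so +1): 3 + 1 = 4.
A3 applies (level before this adjustment is 4 < 16, so +1): 4 + 1 = 5.
A4 applies: 5 + 4 = 9.
A5 applies: 9 − 1 = 8.
A8 applies: 8 + 3 = 11.
Final offense level: 11.
Criminal history: 5 prior points → Category I (0-7).
Level 11 falls in the 10-16 band.
Grid: Level 10-16 × Category I = 21-32 months.

21-32 months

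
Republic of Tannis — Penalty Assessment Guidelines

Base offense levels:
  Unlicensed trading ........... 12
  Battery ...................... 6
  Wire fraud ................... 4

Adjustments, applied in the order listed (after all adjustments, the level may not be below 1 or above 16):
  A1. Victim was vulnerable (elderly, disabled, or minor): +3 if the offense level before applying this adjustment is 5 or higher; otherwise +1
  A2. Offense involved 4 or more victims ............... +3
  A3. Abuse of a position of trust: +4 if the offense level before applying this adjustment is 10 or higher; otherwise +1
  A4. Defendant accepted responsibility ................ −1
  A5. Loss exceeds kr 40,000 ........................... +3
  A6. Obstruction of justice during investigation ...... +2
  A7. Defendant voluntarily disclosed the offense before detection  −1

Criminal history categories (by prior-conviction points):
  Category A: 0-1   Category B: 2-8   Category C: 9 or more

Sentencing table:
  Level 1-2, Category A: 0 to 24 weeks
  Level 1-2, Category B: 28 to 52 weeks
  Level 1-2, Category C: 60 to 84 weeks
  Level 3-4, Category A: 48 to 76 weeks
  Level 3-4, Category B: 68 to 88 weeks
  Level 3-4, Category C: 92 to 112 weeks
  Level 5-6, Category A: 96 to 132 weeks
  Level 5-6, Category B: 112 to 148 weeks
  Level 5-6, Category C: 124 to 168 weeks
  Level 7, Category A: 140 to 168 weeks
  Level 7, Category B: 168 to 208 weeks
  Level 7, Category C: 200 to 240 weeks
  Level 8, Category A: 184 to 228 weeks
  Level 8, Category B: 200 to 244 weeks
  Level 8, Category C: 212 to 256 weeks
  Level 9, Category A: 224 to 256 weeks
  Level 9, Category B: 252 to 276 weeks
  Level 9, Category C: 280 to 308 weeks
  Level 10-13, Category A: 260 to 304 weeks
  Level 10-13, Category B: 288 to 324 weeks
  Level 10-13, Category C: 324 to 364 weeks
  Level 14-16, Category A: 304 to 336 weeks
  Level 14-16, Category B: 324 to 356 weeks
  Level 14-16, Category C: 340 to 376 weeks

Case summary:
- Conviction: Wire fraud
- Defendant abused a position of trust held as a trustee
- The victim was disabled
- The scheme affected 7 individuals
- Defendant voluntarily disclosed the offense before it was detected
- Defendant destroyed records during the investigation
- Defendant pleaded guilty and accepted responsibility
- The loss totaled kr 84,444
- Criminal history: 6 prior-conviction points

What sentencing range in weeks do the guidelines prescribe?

Base offense level for wire fraud: 4.
A1 applies (level before this adjustment is 4 < 5, so +1): 4 + 1 = 5.
A2 applies: 5 + 3 = 8.
A3 applies (level before this adjustment is 8 < 10, so +1): 8 + 1 = 9.
A4 applies: 9 − 1 = 8.
A5 applies: 8 + 3 = 11.
A6 applies: 11 + 2 = 13.
A7 applies: 13 − 1 = 12.
Final offense level: 12.
Criminal history: 6 prior points → Category B (2-8).
Level 12 falls in the 10-13 band.
Grid: Level 10-13 × Category B = 288-324 weeks.

288-324 weeks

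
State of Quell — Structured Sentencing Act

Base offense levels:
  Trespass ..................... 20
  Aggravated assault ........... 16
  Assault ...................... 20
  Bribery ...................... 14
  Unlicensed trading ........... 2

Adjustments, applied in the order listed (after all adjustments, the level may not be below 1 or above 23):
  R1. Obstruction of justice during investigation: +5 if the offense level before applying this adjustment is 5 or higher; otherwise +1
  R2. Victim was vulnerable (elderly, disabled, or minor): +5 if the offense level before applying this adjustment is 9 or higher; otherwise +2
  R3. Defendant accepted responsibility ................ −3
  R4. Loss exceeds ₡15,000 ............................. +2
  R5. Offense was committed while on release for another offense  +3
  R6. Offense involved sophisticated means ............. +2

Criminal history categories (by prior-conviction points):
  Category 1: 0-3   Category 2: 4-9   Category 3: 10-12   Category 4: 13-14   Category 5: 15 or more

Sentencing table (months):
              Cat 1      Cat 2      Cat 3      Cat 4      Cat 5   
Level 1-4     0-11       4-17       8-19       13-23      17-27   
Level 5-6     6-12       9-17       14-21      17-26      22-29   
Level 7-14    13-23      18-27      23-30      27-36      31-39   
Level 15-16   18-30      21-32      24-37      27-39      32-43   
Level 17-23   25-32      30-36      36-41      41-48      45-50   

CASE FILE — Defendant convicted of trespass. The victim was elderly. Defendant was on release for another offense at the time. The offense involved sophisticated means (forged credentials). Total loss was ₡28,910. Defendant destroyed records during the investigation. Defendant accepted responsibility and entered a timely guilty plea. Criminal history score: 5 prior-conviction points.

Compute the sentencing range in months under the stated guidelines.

Base offense level for trespass: 20.
R1 applies (level before this adjustment is 20 ≥ 5, so +5): 20 + 5 = 25.
R2 applies (level before this adjustment is 25 ≥ 9, so +5): 25 + 5 = 30.
R3 applies: 30 − 3 = 27.
R4 applies: 27 + 2 = 29.
R5 applies: 29 + 3 = 32.
R6 applies: 32 + 2 = 34.
Level 34 exceeds the maximum of 23; capped at 23.
Final offense level: 23.
Criminal history: 5 prior points → Category 2 (4-9).
Level 23 falls in the 17-23 band.
Grid: Level 17-23 × Category 2 = 30-36 months.

30-36 months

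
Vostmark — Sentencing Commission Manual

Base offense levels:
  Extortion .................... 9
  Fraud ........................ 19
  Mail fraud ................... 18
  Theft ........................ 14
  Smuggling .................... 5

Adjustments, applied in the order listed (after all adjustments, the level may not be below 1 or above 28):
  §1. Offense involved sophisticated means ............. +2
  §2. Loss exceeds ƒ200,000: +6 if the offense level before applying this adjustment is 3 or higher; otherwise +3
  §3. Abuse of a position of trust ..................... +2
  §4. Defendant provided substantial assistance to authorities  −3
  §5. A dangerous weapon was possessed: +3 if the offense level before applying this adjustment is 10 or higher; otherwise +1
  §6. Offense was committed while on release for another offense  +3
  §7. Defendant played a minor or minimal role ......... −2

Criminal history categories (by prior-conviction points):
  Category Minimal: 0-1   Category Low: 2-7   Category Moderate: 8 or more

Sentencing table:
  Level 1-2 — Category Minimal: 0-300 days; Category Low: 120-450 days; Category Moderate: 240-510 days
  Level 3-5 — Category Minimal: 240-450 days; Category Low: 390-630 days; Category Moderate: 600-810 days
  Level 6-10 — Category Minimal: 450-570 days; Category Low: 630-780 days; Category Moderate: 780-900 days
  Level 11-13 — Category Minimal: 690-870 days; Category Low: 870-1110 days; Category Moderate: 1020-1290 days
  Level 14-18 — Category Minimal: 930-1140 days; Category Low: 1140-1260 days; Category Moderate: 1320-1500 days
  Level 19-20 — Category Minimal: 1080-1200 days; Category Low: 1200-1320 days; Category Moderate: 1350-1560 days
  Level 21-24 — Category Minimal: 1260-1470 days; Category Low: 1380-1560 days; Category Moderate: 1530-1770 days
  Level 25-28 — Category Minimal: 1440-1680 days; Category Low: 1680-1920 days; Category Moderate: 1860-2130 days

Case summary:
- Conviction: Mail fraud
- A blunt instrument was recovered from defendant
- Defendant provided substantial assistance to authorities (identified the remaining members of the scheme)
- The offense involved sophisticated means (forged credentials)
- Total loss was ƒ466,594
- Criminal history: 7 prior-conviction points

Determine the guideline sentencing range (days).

1680-1920 days

Base offense level for mail fraud: 18.
§1 applies: 18 + 2 = 20.
§2 applies (level before this adjustment is 20 ≥ 3, so +6): 20 + 6 = 26.
§3 does not apply.
§4 applies: 26 − 3 = 23.
§5 applies (level before this adjustment is 23 ≥ 10, so +3): 23 + 3 = 26.
Final offense level: 26.
Criminal history: 7 prior points → Category Low (2-7).
Level 26 falls in the 25-28 band.
Grid: Level 25-28 × Category Low = 1680-1920 days.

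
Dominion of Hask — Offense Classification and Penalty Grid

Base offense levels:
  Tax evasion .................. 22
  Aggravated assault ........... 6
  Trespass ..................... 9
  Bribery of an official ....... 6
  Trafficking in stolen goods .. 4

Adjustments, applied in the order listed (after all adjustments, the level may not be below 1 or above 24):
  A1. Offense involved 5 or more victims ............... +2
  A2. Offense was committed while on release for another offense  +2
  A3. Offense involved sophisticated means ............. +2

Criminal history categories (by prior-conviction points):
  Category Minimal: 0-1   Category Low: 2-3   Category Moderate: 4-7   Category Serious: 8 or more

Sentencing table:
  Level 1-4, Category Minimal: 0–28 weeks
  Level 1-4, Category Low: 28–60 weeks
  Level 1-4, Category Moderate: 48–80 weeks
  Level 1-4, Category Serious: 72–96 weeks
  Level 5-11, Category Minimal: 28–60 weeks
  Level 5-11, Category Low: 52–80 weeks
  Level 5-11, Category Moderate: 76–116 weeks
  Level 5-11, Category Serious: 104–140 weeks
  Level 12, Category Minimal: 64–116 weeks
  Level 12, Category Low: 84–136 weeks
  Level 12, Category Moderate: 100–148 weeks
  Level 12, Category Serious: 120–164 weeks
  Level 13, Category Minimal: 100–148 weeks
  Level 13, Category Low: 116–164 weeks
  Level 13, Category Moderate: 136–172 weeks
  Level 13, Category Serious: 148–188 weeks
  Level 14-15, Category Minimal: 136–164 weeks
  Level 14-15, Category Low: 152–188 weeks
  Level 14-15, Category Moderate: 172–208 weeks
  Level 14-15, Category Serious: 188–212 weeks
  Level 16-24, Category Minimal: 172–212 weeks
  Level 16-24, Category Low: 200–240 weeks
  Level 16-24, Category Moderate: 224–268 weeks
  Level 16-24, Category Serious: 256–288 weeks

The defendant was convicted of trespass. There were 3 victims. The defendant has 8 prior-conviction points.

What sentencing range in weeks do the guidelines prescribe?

Base offense level for trespass: 9.
Final offense level: 9.
Criminal history: 8 prior points → Category Serious (8+).
Level 9 falls in the 5-11 band.
Grid: Level 5-11 × Category Serious = 104-140 weeks.

104-140 weeks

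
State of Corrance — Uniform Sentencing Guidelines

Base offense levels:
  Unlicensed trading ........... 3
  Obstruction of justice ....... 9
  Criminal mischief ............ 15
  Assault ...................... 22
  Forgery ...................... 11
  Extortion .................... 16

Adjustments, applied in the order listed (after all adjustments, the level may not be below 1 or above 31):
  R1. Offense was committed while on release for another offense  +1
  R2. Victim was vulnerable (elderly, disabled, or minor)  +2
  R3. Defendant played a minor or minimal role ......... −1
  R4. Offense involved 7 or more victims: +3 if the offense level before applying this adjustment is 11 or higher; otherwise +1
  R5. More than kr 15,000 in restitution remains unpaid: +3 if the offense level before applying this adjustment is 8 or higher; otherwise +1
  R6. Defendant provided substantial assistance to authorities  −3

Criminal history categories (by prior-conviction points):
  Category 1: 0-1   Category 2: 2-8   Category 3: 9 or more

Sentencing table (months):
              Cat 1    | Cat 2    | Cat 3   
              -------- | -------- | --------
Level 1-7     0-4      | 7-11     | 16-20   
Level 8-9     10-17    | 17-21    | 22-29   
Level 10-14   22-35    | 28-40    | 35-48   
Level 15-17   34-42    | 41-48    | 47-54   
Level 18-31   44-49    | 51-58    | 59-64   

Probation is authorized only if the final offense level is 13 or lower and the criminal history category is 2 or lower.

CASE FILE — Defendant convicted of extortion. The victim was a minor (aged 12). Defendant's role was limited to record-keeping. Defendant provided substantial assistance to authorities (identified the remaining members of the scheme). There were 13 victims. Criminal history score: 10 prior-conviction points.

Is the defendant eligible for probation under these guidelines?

No

Base offense level for extortion: 16.
R2 applies: 16 + 2 = 18.
R3 applies: 18 − 1 = 17.
R4 applies (level before this adjustment is 17 ≥ 11, so +3): 17 + 3 = 20.
R5 does not apply.
R6 applies: 20 − 3 = 17.
Final offense level: 17.
Criminal history: 10 prior points → Category 3 (9+).
Level 17 falls in the 15-17 band.
Grid: Level 15-17 × Category 3 = 47-54 months.
Probation check: level 17 > 13 and category 3 > 2 → not eligible.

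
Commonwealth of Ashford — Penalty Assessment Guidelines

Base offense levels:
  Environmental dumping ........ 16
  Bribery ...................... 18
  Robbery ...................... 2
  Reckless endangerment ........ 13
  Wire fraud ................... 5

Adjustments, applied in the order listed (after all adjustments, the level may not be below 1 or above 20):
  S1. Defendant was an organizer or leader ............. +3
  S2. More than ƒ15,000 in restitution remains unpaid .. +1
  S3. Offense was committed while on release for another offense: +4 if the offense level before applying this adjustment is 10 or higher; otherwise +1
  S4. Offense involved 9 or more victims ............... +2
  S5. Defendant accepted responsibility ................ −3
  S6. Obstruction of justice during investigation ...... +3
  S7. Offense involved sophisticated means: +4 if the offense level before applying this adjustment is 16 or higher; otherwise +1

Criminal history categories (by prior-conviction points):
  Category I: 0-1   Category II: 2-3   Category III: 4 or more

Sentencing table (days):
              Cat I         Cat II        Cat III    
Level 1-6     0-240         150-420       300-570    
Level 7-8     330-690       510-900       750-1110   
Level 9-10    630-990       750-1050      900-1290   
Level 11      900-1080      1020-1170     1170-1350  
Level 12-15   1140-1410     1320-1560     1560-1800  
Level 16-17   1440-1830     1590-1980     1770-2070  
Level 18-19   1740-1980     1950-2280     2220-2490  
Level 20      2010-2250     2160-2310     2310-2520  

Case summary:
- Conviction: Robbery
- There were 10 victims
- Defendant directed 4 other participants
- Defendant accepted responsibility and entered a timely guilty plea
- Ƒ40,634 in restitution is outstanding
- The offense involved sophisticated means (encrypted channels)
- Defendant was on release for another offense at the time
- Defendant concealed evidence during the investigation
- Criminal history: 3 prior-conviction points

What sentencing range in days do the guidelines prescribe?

750-1050 days

Base offense level for robbery: 2.
S1 applies: 2 + 3 = 5.
S2 applies: 5 + 1 = 6.
S3 applies (level before this adjustment is 6 < 10, so +1): 6 + 1 = 7.
S4 applies: 7 + 2 = 9.
S5 applies: 9 − 3 = 6.
S6 applies: 6 + 3 = 9.
S7 applies (level before this adjustment is 9 < 16, so +1): 9 + 1 = 10.
Final offense level: 10.
Criminal history: 3 prior points → Category II (2-3).
Level 10 falls in the 9-10 band.
Grid: Level 9-10 × Category II = 750-1050 days.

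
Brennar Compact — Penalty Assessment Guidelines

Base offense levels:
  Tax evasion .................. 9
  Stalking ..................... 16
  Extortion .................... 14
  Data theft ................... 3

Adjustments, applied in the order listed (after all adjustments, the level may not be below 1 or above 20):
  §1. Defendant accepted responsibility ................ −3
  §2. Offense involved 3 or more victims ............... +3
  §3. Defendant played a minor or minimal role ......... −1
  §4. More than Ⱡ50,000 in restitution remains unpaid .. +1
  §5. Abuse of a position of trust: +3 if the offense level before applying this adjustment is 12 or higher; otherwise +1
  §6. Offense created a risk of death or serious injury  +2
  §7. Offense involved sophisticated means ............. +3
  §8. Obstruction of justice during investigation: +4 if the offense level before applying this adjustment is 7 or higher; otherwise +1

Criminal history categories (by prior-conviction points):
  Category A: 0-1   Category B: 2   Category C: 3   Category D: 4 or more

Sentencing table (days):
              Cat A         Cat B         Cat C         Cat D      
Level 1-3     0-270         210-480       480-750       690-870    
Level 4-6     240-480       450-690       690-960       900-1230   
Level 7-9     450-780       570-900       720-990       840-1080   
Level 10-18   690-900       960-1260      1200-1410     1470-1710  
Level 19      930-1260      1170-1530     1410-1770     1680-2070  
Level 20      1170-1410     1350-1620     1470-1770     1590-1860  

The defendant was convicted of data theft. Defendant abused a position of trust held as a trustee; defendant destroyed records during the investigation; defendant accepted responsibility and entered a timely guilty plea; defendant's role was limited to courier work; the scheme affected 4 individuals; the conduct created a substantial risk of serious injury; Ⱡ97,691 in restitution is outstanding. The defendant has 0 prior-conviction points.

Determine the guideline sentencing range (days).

Base offense level for data theft: 3.
§1 applies: 3 − 3 = 0.
§2 applies: 0 + 3 = 3.
§3 applies: 3 − 1 = 2.
§4 applies: 2 + 1 = 3.
§5 applies (level before this adjustment is 3 < 12, so +1): 3 + 1 = 4.
§6 applies: 4 + 2 = 6.
§7 does not apply.
§8 applies (level before this adjustment is 6 < 7, so +1): 6 + 1 = 7.
Final offense level: 7.
Criminal history: 0 prior points → Category A (0-1).
Level 7 falls in the 7-9 band.
Grid: Level 7-9 × Category A = 450-780 days.

450-780 days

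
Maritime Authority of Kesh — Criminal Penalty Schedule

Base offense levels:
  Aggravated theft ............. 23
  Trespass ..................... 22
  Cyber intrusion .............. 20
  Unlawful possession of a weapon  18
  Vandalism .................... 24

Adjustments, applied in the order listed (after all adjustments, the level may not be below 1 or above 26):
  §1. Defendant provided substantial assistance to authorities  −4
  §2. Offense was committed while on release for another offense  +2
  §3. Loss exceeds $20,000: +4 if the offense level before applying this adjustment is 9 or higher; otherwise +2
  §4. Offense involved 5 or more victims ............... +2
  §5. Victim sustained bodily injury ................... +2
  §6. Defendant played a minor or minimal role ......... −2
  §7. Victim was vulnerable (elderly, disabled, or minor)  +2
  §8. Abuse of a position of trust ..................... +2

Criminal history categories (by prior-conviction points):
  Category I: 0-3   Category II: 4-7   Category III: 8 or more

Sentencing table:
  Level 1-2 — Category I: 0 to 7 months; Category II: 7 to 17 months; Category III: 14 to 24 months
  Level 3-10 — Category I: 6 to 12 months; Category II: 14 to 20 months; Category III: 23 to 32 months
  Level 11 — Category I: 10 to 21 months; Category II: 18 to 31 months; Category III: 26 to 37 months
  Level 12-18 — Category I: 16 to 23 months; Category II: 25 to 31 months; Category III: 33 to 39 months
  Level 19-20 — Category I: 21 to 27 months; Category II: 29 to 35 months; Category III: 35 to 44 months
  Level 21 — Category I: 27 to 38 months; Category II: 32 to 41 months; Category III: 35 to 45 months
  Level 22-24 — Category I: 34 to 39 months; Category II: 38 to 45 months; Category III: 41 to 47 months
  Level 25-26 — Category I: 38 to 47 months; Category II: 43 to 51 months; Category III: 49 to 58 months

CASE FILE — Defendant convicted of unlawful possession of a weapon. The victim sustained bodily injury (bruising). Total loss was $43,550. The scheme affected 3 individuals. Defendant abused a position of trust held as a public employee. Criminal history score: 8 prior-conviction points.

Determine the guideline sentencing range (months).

49-58 months

Base offense level for unlawful possession of a weapon: 18.
§2 does not apply.
§3 applies (level before this adjustment is 18 ≥ 9, so +4): 18 + 4 = 22.
§5 applies: 22 + 2 = 24.
§6 does not apply.
§8 applies: 24 + 2 = 26.
Final offense level: 26.
Criminal history: 8 prior points → Category III (8+).
Level 26 falls in the 25-26 band.
Grid: Level 25-26 × Category III = 49-58 months.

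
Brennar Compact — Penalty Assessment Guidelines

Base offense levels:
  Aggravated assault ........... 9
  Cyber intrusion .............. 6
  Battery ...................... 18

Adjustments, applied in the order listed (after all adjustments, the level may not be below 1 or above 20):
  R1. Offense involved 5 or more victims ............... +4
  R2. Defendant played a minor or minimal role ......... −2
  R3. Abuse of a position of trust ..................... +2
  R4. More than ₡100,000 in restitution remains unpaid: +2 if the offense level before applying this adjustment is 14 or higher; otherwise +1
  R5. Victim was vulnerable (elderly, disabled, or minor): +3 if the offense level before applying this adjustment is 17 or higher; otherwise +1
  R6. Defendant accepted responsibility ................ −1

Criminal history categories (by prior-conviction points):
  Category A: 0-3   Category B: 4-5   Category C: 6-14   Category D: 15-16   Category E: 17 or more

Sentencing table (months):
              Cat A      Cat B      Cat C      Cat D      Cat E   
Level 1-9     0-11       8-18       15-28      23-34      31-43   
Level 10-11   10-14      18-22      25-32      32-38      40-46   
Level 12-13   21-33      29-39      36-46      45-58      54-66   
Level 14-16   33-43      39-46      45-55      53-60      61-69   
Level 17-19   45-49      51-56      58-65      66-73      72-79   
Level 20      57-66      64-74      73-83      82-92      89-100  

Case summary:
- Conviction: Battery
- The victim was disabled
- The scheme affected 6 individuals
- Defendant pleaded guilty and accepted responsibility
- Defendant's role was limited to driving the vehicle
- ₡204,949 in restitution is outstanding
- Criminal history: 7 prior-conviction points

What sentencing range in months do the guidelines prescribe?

Base offense level for battery: 18.
R1 applies: 18 + 4 = 22.
R2 applies: 22 − 2 = 20.
R4 applies (level before this adjustment is 20 ≥ 14, so +2): 20 + 2 = 22.
R5 applies (level before this adjustment is 22 ≥ 17, so +3): 22 + 3 = 25.
R6 applies: 25 − 1 = 24.
Level 24 exceeds the maximum of 20; capped at 20.
Final offense level: 20.
Criminal history: 7 prior points → Category C (6-14).
Level 20 falls in the 20 band.
Grid: Level 20 × Category C = 73-83 months.

73-83 months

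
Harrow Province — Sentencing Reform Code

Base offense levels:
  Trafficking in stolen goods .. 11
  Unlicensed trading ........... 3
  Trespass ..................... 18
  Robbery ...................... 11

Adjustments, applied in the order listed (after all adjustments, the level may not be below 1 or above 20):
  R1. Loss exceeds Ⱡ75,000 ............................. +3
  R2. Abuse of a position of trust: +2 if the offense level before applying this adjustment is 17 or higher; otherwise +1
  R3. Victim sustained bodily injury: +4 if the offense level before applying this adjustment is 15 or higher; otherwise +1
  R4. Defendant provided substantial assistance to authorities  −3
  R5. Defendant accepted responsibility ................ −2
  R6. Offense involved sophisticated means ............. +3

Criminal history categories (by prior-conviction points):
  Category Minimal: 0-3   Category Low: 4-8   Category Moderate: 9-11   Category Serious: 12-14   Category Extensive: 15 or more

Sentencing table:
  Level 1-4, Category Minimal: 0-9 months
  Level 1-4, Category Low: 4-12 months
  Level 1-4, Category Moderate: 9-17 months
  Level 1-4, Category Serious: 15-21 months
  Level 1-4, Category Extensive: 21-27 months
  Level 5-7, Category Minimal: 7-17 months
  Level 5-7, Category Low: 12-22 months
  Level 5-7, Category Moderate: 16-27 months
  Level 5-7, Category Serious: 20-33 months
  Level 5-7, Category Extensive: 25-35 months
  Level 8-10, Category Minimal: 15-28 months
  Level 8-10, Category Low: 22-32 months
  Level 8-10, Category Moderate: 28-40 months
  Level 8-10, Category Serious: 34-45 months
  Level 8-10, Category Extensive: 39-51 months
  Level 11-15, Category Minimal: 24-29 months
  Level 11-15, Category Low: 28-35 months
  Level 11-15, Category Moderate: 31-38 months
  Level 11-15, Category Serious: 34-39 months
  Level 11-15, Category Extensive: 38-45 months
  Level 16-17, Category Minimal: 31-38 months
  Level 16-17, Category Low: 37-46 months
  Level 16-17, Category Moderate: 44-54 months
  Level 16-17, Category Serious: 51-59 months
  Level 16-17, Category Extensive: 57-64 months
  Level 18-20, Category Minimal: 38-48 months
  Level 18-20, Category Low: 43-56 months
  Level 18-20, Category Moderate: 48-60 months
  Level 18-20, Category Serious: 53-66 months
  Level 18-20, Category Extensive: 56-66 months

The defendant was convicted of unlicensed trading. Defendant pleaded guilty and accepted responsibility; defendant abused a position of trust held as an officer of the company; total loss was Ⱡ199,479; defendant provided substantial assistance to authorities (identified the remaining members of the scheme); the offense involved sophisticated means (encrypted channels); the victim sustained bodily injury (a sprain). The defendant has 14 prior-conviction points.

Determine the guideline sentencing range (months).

20-33 months

Base offense level for unlicensed trading: 3.
R1 applies: 3 + 3 = 6.
R2 applies (level before this adjustment is 6 < 17, so +1): 6 + 1 = 7.
R3 applies (level before this adjustment is 7 < 15, so +1): 7 + 1 = 8.
R4 applies: 8 − 3 = 5.
R5 applies: 5 − 2 = 3.
R6 applies: 3 + 3 = 6.
Final offense level: 6.
Criminal history: 14 prior points → Category Serious (12-14).
Level 6 falls in the 5-7 band.
Grid: Level 5-7 × Category Serious = 20-33 months.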